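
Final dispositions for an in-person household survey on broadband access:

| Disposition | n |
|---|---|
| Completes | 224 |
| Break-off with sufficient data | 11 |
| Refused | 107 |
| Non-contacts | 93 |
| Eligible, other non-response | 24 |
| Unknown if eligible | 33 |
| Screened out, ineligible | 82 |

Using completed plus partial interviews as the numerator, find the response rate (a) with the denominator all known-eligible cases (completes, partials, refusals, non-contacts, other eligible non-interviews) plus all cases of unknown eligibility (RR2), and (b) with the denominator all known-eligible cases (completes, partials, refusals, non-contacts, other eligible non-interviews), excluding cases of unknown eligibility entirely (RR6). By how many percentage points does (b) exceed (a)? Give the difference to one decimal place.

3.4

Num: 224 + 11 = 235
Base: 224 + 11 + 107 + 93 + 24 + 33 = 492
RR2 = 235 / 492 = 0.4776
Base: 224 + 11 + 107 + 93 + 24 = 459
RR6 = 235 / 459 = 0.5120
Difference = 51.20 − 47.76 = 3.44 percentage points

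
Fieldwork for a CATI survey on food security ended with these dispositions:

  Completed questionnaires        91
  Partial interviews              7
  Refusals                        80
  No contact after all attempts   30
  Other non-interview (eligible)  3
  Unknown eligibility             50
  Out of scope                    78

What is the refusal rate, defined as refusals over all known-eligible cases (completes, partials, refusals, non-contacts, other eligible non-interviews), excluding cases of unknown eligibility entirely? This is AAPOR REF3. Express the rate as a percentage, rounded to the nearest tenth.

Top: 80
Denominator: 91 + 7 + 80 + 30 + 3 = 211
REF3 = 80 / 211 = 0.3791

37.9%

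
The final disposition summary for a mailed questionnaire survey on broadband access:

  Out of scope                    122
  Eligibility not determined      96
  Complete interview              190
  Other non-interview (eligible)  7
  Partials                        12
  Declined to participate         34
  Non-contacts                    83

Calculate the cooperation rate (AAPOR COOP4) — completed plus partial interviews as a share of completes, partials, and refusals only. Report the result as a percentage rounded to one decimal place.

Top: 190 + 12 = 202
Base: 190 + 12 + 34 = 236
COOP4 = 202 / 236 = 0.8559

85.6%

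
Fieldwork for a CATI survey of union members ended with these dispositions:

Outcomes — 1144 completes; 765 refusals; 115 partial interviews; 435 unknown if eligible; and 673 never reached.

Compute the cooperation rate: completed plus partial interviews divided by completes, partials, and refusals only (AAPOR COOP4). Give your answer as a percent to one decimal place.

Top → 1144 + 115 = 1259
Denom → 1144 + 115 + 765 = 2024
COOP4 = 1259 / 2024 = 0.6220

62.2%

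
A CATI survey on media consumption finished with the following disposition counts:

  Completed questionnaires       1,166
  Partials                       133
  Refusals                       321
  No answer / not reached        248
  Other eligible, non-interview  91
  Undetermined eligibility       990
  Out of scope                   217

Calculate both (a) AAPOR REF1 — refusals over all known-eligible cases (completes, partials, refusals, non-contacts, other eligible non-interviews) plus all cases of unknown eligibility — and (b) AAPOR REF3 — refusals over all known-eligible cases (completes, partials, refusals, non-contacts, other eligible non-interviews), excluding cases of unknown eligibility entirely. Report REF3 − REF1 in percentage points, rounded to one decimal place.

5.5

Top: 321
Denom: 1166 + 133 + 321 + 248 + 91 + 990 = 2949
REF1 = 321 / 2949 = 0.1089
Denom: 1166 + 133 + 321 + 248 + 91 = 1959
REF3 = 321 / 1959 = 0.1639
Difference = 16.39 − 10.89 = 5.50 percentage points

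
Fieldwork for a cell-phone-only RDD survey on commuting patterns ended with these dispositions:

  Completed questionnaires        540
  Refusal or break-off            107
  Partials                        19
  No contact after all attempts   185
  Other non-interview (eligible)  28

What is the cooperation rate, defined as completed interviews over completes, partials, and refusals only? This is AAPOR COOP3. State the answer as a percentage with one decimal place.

81.1%

Numerator → 540
Denom → 540 + 19 + 107 = 666
COOP3 = 540 / 666 = 0.8108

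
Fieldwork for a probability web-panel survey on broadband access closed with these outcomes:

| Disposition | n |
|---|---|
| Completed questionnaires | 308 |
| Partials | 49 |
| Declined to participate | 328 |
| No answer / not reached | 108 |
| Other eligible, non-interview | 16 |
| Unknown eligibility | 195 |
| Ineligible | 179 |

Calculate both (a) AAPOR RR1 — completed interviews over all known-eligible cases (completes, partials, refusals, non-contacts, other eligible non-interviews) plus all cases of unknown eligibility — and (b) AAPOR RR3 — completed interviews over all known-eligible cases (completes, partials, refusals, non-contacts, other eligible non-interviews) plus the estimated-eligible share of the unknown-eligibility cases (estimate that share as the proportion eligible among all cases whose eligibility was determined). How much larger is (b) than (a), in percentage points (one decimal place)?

Numerator → 308
Denominator → 308 + 49 + 328 + 108 + 16 + 195 = 1004
RR1 = 308 / 1004 = 0.3068
Eligible (known) → 308 + 49 + 328 + 108 + 16 = 809
e = 809 / (809 + 179) = 809 / 988 = 0.8188
Estimated eligible among unknowns → 0.8188 × 195 = 159.67
Denominator → 809 + 159.67 = 968.67
RR3 = 308 / 968.67 = 0.3180
Difference = 31.80 − 30.68 = 1.12 percentage points

1.1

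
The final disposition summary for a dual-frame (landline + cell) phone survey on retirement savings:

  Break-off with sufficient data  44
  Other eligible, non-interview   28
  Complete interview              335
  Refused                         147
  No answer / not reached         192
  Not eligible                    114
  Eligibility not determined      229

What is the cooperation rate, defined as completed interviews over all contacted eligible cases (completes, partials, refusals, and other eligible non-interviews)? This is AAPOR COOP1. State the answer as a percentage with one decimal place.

Top = 335
Denominator = 335 + 44 + 147 + 28 = 554
COOP1 = 335 / 554 = 0.6047

60.5%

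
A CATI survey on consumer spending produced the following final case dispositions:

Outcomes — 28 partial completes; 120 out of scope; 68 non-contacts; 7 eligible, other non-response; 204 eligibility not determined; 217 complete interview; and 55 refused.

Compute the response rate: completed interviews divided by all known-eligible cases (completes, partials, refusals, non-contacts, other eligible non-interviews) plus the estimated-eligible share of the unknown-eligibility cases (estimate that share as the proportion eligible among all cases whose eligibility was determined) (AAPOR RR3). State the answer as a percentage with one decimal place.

41.0%

Top = 217
Determined eligible = 217 + 28 + 55 + 68 + 7 = 375
e = 375 / (375 + 120) = 375 / 495 = 0.7576
Eligible share of unknowns = 0.7576 × 204 = 154.55
Base = 375 + 154.55 = 529.55
RR3 = 217 / 529.55 = 0.4098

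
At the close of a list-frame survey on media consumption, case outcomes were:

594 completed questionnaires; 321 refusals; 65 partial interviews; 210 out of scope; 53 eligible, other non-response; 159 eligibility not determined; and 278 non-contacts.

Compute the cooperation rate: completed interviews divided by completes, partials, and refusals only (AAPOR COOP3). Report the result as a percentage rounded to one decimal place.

60.6%

Top: 594
Base: 594 + 65 + 321 = 980
COOP3 = 594 / 980 = 0.6061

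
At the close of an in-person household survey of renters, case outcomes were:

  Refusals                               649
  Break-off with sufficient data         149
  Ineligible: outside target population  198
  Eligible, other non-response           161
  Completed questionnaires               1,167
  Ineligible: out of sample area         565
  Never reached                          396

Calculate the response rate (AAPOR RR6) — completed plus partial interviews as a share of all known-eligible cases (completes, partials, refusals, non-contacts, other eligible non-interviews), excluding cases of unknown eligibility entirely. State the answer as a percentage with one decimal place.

52.2%

Not eligible = 198 + 565 = 763
Num → 1167 + 149 = 1316
Base → 1167 + 149 + 649 + 396 + 161 = 2522
RR6 = 1316 / 2522 = 0.5218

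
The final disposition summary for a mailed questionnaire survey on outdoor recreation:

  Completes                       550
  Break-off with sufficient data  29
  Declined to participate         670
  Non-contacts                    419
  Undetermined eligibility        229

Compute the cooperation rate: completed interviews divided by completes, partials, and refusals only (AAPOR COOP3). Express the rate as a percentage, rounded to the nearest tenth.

Num: 550
Denominator: 550 + 29 + 670 = 1249
COOP3 = 550 / 1249 = 0.4404

44.0%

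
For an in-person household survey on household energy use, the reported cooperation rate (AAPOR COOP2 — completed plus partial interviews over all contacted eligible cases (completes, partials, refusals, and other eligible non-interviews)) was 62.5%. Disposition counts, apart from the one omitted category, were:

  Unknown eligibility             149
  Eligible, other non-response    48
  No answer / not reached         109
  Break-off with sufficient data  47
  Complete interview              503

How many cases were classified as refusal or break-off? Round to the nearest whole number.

Numerator → 503 + 47 = 550
COOP2 = 550 / D = 0.625
D = 550 / 0.625 = 880.0
Other denominator terms total 598
refusal or break-off = 880.0 − 598 ≈ 282

282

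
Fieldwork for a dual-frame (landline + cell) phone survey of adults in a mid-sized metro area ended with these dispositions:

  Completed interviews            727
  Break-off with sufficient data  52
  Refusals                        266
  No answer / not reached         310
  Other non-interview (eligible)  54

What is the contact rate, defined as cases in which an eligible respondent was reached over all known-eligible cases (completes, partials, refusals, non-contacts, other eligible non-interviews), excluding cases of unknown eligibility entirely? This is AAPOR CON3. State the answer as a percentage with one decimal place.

78.0%

Num: 727 + 52 + 266 + 54 = 1099
Base: 727 + 52 + 266 + 310 + 54 = 1409
CON3 = 1099 / 1409 = 0.7800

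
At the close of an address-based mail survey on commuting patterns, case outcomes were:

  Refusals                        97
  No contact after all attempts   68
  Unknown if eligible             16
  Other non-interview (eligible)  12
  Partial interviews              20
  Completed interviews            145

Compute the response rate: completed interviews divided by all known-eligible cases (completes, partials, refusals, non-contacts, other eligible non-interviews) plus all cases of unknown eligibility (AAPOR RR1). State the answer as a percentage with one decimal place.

Top = 145
Base = 145 + 20 + 97 + 68 + 12 + 16 = 358
RR1 = 145 / 358 = 0.4050

40.5%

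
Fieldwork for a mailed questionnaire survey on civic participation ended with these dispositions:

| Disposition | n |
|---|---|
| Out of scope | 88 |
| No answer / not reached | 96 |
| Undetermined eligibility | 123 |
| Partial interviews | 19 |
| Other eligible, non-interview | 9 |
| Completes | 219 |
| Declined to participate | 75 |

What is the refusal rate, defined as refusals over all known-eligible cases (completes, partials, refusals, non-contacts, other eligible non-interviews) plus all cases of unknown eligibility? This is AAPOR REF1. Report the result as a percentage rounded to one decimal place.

13.9%

Numerator: 75
Denominator: 219 + 19 + 75 + 96 + 9 + 123 = 541
REF1 = 75 / 541 = 0.1386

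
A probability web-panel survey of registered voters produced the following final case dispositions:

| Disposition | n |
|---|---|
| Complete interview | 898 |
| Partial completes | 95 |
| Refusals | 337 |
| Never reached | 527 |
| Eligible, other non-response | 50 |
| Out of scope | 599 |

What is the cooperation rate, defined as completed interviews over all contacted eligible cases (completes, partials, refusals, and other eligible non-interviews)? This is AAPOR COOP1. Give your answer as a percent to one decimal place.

Top → 898
Denominator → 898 + 95 + 337 + 50 = 1380
COOP1 = 898 / 1380 = 0.6507

65.1%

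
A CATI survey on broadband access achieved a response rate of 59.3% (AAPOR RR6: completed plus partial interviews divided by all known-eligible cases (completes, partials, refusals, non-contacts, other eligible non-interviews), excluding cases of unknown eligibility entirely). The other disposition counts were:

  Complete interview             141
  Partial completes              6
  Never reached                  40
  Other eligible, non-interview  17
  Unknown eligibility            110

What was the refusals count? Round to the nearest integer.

44

Top: 141 + 6 = 147
RR6 = 147 / D = 0.593
D = 147 / 0.593 = 247.9
Remaining denominator categories sum to 204
refusals = 247.9 − 204 ≈ 44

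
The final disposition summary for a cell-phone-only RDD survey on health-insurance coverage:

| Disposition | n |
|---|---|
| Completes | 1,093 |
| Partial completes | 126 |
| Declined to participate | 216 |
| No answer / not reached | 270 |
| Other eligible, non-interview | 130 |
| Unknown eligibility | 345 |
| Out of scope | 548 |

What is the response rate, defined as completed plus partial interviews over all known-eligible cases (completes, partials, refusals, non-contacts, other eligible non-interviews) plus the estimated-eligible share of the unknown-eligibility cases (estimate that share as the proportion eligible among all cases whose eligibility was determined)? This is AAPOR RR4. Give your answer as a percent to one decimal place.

Num: 1093 + 126 = 1219
Determined eligible: 1093 + 126 + 216 + 270 + 130 = 1835
e = 1835 / (1835 + 548) = 1835 / 2383 = 0.7700
e × U: 0.7700 × 345 = 265.65
Denom: 1835 + 265.65 = 2100.65
RR4 = 1219 / 2100.65 = 0.5803

58.0%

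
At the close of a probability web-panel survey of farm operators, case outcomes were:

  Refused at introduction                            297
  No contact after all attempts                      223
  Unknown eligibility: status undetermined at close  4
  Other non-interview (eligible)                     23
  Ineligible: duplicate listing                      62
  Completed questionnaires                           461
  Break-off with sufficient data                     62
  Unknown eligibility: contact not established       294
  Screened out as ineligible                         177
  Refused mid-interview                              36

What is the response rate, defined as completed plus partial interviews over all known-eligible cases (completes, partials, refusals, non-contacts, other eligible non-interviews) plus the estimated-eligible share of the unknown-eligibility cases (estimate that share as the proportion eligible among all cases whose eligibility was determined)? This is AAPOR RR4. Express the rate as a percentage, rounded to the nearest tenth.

Refused = 297 + 36 = 333
Unknown if eligible = 294 + 4 = 298
Screened out, ineligible = 177 + 62 = 239
Num: 461 + 62 = 523
Eligible (known): 461 + 62 + 333 + 223 + 23 = 1102
e = 1102 / (1102 + 239) = 1102 / 1341 = 0.8218
Estimated eligible among unknowns: 0.8218 × 298 = 244.90
Denominator: 1102 + 244.90 = 1346.90
RR4 = 523 / 1346.90 = 0.3883

38.8%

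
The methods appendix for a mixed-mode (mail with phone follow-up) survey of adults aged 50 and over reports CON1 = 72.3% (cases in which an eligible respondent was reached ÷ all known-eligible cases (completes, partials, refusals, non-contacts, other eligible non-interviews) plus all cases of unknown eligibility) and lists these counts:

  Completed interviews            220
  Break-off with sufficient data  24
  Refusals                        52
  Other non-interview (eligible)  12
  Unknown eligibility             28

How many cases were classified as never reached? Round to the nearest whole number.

Numerator = 220 + 24 + 52 + 12 = 308
CON1 = 308 / D = 0.723
D = 308 / 0.723 = 426.0
Other denominator terms total 336
never reached = 426.0 − 336 ≈ 90

90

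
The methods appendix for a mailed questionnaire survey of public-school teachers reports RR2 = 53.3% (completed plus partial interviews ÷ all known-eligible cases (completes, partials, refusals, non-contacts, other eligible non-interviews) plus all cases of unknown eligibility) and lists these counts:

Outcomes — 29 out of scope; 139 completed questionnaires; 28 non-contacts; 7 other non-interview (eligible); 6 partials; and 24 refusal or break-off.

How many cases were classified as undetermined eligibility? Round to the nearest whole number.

68

Numerator: 139 + 6 = 145
RR2 = 145 / D = 0.533
D = 145 / 0.533 = 272.0
Remaining denominator categories sum to 204
undetermined eligibility = 272.0 − 204 ≈ 68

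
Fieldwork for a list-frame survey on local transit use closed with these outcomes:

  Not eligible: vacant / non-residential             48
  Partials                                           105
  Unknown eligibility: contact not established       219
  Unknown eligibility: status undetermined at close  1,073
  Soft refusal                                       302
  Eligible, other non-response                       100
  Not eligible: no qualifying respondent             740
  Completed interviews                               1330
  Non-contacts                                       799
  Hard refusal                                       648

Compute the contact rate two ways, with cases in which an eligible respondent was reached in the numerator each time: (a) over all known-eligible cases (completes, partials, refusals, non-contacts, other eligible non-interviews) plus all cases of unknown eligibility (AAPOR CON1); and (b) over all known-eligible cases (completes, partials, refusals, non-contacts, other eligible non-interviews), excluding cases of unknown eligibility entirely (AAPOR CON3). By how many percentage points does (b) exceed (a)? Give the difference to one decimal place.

21.4

Declined to participate = 648 + 302 = 950
Eligibility not determined = 219 + 1073 = 1292
Ineligible = 740 + 48 = 788
Top = 1330 + 105 + 950 + 100 = 2485
Base = 1330 + 105 + 950 + 799 + 100 + 1292 = 4576
CON1 = 2485 / 4576 = 0.5431
Base = 1330 + 105 + 950 + 799 + 100 = 3284
CON3 = 2485 / 3284 = 0.7567
Difference = 75.67 − 54.31 = 21.36 percentage points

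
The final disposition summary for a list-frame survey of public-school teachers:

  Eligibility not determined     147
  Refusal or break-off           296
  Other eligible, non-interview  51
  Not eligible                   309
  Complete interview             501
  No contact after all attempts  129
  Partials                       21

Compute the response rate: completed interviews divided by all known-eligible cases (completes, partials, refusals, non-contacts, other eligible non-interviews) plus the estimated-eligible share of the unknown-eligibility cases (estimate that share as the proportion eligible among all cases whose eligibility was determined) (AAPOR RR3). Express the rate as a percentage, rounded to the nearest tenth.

Num = 501
Determined eligible = 501 + 21 + 296 + 129 + 51 = 998
e = 998 / (998 + 309) = 998 / 1307 = 0.7636
Eligible share of unknowns = 0.7636 × 147 = 112.25
Denominator = 998 + 112.25 = 1110.25
RR3 = 501 / 1110.25 = 0.4512

45.1%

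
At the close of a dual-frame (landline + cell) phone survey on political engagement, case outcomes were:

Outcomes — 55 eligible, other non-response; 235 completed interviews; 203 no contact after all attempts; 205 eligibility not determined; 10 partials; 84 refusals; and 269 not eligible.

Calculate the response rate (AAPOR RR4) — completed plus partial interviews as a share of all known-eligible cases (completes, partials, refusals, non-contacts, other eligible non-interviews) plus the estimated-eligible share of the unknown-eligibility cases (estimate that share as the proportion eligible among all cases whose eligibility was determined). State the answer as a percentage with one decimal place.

Top → 235 + 10 = 245
Determined eligible → 235 + 10 + 84 + 203 + 55 = 587
e = 587 / (587 + 269) = 587 / 856 = 0.6857
Eligible share of unknowns → 0.6857 × 205 = 140.57
Denom → 587 + 140.57 = 727.57
RR4 = 245 / 727.57 = 0.3367

33.7%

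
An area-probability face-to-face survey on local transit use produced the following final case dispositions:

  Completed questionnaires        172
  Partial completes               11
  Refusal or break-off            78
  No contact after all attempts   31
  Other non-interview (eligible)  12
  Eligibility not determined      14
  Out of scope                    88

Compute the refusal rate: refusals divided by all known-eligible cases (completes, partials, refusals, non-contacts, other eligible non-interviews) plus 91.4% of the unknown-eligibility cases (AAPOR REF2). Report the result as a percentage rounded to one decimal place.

Numerator → 78
Known eligible → 172 + 11 + 78 + 31 + 12 = 304
Estimated eligible among unknowns → 0.9140 × 14 = 12.80
Denom → 304 + 12.80 = 316.80
REF2 = 78 / 316.80 = 0.2462

24.6%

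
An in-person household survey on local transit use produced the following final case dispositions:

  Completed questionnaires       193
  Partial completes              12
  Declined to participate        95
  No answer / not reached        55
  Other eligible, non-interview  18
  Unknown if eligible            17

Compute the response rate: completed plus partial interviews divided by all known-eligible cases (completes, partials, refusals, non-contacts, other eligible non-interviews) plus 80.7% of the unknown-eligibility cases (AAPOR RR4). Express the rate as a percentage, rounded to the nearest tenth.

53.0%

Num → 193 + 12 = 205
Eligible (known) → 193 + 12 + 95 + 55 + 18 = 373
Estimated eligible among unknowns → 0.8070 × 17 = 13.72
Base → 373 + 13.72 = 386.72
RR4 = 205 / 386.72 = 0.5301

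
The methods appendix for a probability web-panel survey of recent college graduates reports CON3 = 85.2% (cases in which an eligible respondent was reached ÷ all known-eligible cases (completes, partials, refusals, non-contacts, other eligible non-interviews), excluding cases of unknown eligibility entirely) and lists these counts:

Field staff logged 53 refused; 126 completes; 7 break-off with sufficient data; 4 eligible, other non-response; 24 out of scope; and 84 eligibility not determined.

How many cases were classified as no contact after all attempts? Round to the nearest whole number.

Top: 126 + 7 + 53 + 4 = 190
CON3 = 190 / D = 0.852
D = 190 / 0.852 = 223.0
Rest of base = 190
no contact after all attempts = 223.0 − 190 ≈ 33

33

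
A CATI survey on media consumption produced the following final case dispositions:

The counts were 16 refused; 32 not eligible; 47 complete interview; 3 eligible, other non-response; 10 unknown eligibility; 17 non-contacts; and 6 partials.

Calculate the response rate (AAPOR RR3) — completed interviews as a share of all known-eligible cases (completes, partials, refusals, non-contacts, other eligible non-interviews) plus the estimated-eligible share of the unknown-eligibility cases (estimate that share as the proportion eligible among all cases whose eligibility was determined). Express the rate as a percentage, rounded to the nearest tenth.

48.8%

Top = 47
Known eligible = 47 + 6 + 16 + 17 + 3 = 89
e = 89 / (89 + 32) = 89 / 121 = 0.7355
Estimated eligible among unknowns = 0.7355 × 10 = 7.36
Denom = 89 + 7.36 = 96.36
RR3 = 47 / 96.36 = 0.4878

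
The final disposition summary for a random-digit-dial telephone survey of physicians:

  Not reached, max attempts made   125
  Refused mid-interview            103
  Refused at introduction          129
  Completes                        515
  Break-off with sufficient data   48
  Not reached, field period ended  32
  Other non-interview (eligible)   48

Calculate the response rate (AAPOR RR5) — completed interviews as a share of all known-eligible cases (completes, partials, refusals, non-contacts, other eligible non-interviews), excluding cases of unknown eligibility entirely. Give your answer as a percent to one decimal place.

Refusal or break-off = 129 + 103 = 232
No answer / not reached = 32 + 125 = 157
Numerator → 515
Base → 515 + 48 + 232 + 157 + 48 = 1000
RR5 = 515 / 1000 = 0.5150

51.5%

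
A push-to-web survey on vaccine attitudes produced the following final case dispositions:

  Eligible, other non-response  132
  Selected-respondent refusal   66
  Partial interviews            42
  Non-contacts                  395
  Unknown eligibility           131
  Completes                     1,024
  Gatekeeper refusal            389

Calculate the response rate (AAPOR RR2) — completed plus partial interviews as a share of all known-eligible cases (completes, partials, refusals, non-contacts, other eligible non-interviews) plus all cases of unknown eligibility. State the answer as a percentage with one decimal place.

48.9%

Refusal or break-off = 389 + 66 = 455
Top: 1024 + 42 = 1066
Denom: 1024 + 42 + 455 + 395 + 132 + 131 = 2179
RR2 = 1066 / 2179 = 0.4892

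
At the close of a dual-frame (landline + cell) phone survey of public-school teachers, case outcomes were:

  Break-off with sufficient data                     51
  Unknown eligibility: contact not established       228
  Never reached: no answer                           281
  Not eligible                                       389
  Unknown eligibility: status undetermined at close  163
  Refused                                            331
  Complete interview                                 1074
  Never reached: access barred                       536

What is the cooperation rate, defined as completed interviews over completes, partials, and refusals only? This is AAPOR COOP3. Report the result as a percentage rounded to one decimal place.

Non-contacts = 281 + 536 = 817
Undetermined eligibility = 228 + 163 = 391
Numerator = 1074
Base = 1074 + 51 + 331 = 1456
COOP3 = 1074 / 1456 = 0.7376

73.8%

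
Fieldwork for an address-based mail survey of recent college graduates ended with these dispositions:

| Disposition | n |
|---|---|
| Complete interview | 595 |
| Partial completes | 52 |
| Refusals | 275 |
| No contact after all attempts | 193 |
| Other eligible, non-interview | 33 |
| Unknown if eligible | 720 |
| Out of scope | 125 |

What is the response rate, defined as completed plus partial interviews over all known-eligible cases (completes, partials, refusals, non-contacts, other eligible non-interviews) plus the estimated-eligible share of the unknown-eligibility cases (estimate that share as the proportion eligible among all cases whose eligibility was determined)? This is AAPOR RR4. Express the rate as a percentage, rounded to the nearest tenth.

Top = 595 + 52 = 647
Determined eligible = 595 + 52 + 275 + 193 + 33 = 1148
e = 1148 / (1148 + 125) = 1148 / 1273 = 0.9018
Eligible share of unknowns = 0.9018 × 720 = 649.30
Denom = 1148 + 649.30 = 1797.30
RR4 = 647 / 1797.30 = 0.3600

36.0%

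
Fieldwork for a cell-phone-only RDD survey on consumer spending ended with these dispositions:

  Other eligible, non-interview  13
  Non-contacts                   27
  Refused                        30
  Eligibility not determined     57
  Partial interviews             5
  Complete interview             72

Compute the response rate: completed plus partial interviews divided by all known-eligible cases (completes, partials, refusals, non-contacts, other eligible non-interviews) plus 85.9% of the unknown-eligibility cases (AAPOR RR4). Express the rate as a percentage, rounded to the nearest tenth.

Numerator → 72 + 5 = 77
Determined eligible → 72 + 5 + 30 + 27 + 13 = 147
e × U → 0.8590 × 57 = 48.96
Denominator → 147 + 48.96 = 195.96
RR4 = 77 / 195.96 = 0.3929

39.3%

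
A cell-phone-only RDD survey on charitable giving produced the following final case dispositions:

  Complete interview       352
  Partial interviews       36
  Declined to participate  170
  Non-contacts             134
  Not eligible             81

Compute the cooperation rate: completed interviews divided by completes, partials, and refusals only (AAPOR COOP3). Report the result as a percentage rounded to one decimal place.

Numerator → 352
Base → 352 + 36 + 170 = 558
COOP3 = 352 / 558 = 0.6308

63.1%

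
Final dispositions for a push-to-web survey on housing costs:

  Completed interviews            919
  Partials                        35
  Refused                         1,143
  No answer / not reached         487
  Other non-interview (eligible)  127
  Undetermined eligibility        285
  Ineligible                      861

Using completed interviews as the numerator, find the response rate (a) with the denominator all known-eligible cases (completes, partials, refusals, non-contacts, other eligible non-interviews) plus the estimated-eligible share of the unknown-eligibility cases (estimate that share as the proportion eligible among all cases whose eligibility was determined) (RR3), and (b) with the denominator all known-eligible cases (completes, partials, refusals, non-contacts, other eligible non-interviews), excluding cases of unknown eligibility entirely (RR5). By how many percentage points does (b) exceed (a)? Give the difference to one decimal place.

Num → 919
Eligible (known) → 919 + 35 + 1143 + 487 + 127 = 2711
e = 2711 / (2711 + 861) = 2711 / 3572 = 0.7590
e × U → 0.7590 × 285 = 216.31
Denominator → 2711 + 216.31 = 2927.31
RR3 = 919 / 2927.31 = 0.3139
Denominator → 919 + 35 + 1143 + 487 + 127 = 2711
RR5 = 919 / 2711 = 0.3390
Difference = 33.90 − 31.39 = 2.51 percentage points

2.5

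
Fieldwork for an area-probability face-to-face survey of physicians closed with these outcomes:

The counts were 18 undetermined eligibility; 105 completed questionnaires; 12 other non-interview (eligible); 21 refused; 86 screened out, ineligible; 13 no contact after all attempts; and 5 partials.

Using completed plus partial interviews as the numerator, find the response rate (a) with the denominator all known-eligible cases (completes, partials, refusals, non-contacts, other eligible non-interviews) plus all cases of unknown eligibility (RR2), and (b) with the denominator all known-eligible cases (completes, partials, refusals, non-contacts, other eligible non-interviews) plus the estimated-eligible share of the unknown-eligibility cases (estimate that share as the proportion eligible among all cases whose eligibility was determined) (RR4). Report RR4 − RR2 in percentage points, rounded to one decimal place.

2.4

Numerator → 105 + 5 = 110
Denom → 105 + 5 + 21 + 13 + 12 + 18 = 174
RR2 = 110 / 174 = 0.6322
Known eligible → 105 + 5 + 21 + 13 + 12 = 156
e = 156 / (156 + 86) = 156 / 242 = 0.6446
e × U → 0.6446 × 18 = 11.60
Denom → 156 + 11.60 = 167.60
RR4 = 110 / 167.60 = 0.6563
Difference = 65.63 − 63.22 = 2.41 percentage points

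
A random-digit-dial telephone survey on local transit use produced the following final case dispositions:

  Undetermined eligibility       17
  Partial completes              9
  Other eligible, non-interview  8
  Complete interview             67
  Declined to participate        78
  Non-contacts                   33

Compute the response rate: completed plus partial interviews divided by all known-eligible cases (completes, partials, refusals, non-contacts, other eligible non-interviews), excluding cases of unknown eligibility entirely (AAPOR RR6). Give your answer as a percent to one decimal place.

39.0%

Num → 67 + 9 = 76
Denominator → 67 + 9 + 78 + 33 + 8 = 195
RR6 = 76 / 195 = 0.3897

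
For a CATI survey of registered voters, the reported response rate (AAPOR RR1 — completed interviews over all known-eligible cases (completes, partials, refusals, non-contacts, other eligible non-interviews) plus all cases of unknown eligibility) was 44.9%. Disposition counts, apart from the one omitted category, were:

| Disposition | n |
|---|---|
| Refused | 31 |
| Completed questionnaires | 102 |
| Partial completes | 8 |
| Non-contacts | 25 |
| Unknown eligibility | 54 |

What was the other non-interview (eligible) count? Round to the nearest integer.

7

RR1 = 102 / D = 0.449
D = 102 / 0.449 = 227.2
Other denominator terms total 220
other non-interview (eligible) = 227.2 − 220 ≈ 7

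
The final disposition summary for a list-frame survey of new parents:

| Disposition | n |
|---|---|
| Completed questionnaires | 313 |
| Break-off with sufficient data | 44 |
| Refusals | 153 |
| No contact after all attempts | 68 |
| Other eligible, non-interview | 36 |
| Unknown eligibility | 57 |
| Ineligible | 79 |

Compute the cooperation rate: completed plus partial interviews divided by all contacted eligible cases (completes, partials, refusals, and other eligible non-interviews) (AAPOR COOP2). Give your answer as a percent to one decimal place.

Num = 313 + 44 = 357
Base = 313 + 44 + 153 + 36 = 546
COOP2 = 357 / 546 = 0.6538

65.4%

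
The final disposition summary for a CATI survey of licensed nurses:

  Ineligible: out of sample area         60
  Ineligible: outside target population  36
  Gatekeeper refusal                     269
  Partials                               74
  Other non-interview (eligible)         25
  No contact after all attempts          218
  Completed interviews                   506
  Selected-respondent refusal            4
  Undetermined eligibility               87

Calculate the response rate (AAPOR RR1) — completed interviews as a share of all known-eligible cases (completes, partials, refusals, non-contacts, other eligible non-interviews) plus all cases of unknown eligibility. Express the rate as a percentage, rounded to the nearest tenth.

Refused = 269 + 4 = 273
Out of scope = 36 + 60 = 96
Numerator: 506
Base: 506 + 74 + 273 + 218 + 25 + 87 = 1183
RR1 = 506 / 1183 = 0.4277

42.8%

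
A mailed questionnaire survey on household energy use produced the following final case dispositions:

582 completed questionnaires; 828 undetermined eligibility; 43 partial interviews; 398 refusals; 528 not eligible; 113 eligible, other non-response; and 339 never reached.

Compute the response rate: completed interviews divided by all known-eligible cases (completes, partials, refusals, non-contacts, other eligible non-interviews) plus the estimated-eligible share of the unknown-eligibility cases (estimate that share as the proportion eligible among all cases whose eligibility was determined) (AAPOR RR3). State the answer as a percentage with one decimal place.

27.9%

Numerator: 582
Determined eligible: 582 + 43 + 398 + 339 + 113 = 1475
e = 1475 / (1475 + 528) = 1475 / 2003 = 0.7364
e × U: 0.7364 × 828 = 609.74
Denom: 1475 + 609.74 = 2084.74
RR3 = 582 / 2084.74 = 0.2792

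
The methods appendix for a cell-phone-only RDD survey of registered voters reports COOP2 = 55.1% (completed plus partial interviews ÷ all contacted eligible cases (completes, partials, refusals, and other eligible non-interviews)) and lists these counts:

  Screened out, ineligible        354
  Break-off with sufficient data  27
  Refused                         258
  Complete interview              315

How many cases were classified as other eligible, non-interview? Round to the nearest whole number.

21

Top: 315 + 27 = 342
COOP2 = 342 / D = 0.551
D = 342 / 0.551 = 620.7
Rest of base = 600
other eligible, non-interview = 620.7 − 600 ≈ 21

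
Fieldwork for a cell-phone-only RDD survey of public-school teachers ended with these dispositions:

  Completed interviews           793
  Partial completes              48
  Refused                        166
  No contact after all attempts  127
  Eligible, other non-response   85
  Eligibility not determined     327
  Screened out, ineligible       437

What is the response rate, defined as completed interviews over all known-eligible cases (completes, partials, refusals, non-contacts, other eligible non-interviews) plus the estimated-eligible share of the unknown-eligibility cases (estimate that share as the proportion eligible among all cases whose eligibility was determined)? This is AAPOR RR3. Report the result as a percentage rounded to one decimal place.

Top: 793
Known eligible: 793 + 48 + 166 + 127 + 85 = 1219
e = 1219 / (1219 + 437) = 1219 / 1656 = 0.7361
Eligible share of unknowns: 0.7361 × 327 = 240.70
Base: 1219 + 240.70 = 1459.70
RR3 = 793 / 1459.70 = 0.5433

54.3%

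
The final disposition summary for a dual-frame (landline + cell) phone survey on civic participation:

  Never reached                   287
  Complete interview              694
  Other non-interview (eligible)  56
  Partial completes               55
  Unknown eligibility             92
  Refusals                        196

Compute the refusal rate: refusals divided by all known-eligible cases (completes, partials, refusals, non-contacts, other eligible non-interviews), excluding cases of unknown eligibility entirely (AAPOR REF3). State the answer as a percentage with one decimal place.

Top = 196
Base = 694 + 55 + 196 + 287 + 56 = 1288
REF3 = 196 / 1288 = 0.1522

15.2%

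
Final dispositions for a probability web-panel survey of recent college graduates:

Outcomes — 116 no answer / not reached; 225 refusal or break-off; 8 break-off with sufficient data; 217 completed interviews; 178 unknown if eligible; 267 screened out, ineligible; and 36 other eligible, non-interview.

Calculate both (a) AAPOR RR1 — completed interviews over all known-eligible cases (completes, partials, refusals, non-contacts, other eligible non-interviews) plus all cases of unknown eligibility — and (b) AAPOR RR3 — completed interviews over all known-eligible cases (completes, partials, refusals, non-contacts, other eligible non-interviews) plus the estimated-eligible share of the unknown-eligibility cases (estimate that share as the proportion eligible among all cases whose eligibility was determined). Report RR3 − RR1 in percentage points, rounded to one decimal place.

Top: 217
Denominator: 217 + 8 + 225 + 116 + 36 + 178 = 780
RR1 = 217 / 780 = 0.2782
Determined eligible: 217 + 8 + 225 + 116 + 36 = 602
e = 602 / (602 + 267) = 602 / 869 = 0.6928
Estimated eligible among unknowns: 0.6928 × 178 = 123.32
Denominator: 602 + 123.32 = 725.32
RR3 = 217 / 725.32 = 0.2992
Difference = 29.92 − 27.82 = 2.10 percentage points

2.1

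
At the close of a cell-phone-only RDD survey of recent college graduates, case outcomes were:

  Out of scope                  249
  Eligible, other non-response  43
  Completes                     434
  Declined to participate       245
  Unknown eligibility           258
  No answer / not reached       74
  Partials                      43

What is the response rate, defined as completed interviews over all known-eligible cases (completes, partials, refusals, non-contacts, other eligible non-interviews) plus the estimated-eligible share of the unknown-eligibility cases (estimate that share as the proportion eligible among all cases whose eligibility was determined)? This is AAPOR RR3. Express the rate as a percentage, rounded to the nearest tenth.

Numerator = 434
Known eligible = 434 + 43 + 245 + 74 + 43 = 839
e = 839 / (839 + 249) = 839 / 1088 = 0.7711
Eligible share of unknowns = 0.7711 × 258 = 198.94
Denominator = 839 + 198.94 = 1037.94
RR3 = 434 / 1037.94 = 0.4181

41.8%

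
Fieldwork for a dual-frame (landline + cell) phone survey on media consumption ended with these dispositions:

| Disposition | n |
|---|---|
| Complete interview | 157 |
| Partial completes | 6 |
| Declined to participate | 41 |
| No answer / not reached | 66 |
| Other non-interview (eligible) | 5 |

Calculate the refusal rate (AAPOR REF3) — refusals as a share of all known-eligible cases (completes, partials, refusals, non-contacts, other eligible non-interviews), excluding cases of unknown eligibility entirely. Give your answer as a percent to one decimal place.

14.9%

Numerator: 41
Base: 157 + 6 + 41 + 66 + 5 = 275
REF3 = 41 / 275 = 0.1491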